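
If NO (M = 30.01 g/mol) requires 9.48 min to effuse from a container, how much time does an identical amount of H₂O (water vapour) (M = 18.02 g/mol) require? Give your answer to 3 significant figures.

Using Graham's law: t_H₂O/t_NO = √(M_H₂O/M_NO) = √(18.02/30.01) = √0.6005 = 0.7749.
So the time for H₂O is 9.48 × 0.7749 = 7.35 min.

7.35 min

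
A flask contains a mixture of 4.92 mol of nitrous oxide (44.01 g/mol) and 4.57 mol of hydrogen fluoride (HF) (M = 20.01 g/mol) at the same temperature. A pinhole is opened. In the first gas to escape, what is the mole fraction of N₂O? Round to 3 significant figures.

Each component's effusion rate ∝ (its partial pressure)·(1/√M) ∝ n_i/√M_i.
So x_N₂O in the escaping gas = (n_N₂O/√M_N₂O) / Σ(n_i/√M_i)
= (4.92/√44.01) / (4.92/√44.01 + 4.57/√20.01) = 0.7416/(0.7416 + 1.022) = 0.421.

0.421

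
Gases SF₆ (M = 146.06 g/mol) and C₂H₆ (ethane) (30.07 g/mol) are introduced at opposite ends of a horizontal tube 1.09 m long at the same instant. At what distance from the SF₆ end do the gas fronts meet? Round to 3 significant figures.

Graham's law gives d_SF₆/d_C₂H₆ = rate_SF₆/rate_C₂H₆ = √(M_C₂H₆/M_SF₆) = √(30.07/146.06) = 0.4537.
With d_SF₆ + d_C₂H₆ = 1.09 m, d_C₂H₆ = 1.09/(1 + 0.4537) = 0.7498 m.
d_SF₆ = 1.09 − 0.7498 = 0.340 m.

0.340 m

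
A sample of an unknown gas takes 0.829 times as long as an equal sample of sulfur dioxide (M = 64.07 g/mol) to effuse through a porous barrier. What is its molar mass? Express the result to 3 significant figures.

44.0 g/mol

By Graham's law, t_X/t_SO₂ = √(M_X/M_SO₂).
0.829 = √(M_X/64.07)
M_X = 64.07 × 0.829² = 64.07 × 0.6872 = 44.0 g/mol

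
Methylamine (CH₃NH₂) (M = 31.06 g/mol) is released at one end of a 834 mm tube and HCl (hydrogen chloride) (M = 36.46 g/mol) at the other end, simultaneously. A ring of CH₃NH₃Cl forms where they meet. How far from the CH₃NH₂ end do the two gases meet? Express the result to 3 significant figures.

Distances travelled in equal time are proportional to diffusion rates, so d_CH₃NH₂/d_HCl = √(M_HCl/M_CH₃NH₂) = √(36.46/31.06) = 1.083.
With d_CH₃NH₂ + d_HCl = 834 mm, d_HCl = 834/(1 + 1.083) = 400.3 mm.
d_CH₃NH₂ = 834 − 400.3 = 434 mm.

434 mm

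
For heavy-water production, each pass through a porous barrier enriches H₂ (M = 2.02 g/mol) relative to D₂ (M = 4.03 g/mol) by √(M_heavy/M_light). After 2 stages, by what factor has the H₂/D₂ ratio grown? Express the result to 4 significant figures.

Overall factor = α^2 with α = √(4.03/2.02), i.e. (4.03/2.02)^(2/2).
= 1.99505^1 = 1.995.

1.995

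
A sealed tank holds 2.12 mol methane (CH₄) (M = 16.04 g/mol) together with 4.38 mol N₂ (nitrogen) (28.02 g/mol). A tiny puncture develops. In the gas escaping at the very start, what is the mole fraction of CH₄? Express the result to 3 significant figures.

0.390

The effusion rate of species i is ∝ p_i/√M_i ∝ n_i/√M_i.
x_CH₄(eff) = (n_CH₄/√M_CH₄) / (n_CH₄/√M_CH₄ + n_N₂/√M_N₂)
= (2.12/√16.04) / (2.12/√16.04 + 4.38/√28.02) = 0.5293/(0.5293 + 0.8274) = 0.390.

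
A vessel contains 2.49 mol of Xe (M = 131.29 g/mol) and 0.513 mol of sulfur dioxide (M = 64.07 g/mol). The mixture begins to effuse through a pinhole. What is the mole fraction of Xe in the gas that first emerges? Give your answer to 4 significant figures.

0.7722

The effusion rate of species i is ∝ p_i/√M_i ∝ n_i/√M_i.
Mole fraction of Xe in the effusate = (n_Xe/√M_Xe) / (n_Xe/√M_Xe + n_SO₂/√M_SO₂)
= (2.49/√131.29) / (2.49/√131.29 + 0.513/√64.07) = 0.2173/(0.2173 + 0.06409) = 0.7722.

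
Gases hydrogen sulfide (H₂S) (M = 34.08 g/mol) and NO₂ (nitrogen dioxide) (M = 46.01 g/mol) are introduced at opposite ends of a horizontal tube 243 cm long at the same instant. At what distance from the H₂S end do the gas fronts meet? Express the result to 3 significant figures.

Distances travelled in equal time are proportional to diffusion rates, so d_H₂S/d_NO₂ = √(M_NO₂/M_H₂S) = √(46.01/34.08) = 1.162.
With d_H₂S + d_NO₂ = 243 cm, d_NO₂ = 243/(1 + 1.162) = 112.4 cm.
d_H₂S = 243 − 112.4 = 131 cm.

131 cm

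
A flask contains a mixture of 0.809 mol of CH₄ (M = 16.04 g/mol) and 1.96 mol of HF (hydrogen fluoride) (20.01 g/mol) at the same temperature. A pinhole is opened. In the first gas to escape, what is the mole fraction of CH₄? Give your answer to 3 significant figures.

0.316

Each component's effusion rate ∝ (its partial pressure)·(1/√M) ∝ n_i/√M_i.
x_CH₄(eff) = (n_CH₄/√M_CH₄) / (n_CH₄/√M_CH₄ + n_HF/√M_HF)
= (0.809/√16.04) / (0.809/√16.04 + 1.96/√20.01) = 0.2020/(0.2020 + 0.4382) = 0.316.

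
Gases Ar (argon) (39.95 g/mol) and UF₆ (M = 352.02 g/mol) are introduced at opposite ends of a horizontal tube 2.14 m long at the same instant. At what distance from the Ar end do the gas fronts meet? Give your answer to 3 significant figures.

1.60 m

The fronts meet when d_Ar + d_UF₆ = L with d_Ar/d_UF₆ = √(M_UF₆/M_Ar) (Graham's law). Here √(M_UF₆/M_Ar) = √(352.02/39.95) = 2.968.
With d_Ar + d_UF₆ = 2.14 m, d_UF₆ = 2.14/(1 + 2.968) = 0.5393 m.
d_Ar = 2.14 − 0.5393 = 1.60 m.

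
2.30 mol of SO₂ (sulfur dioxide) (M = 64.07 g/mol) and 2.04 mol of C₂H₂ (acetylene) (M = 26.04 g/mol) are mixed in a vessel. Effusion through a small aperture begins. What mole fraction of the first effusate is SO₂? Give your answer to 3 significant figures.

Each component's effusion rate ∝ (its partial pressure)·(1/√M) ∝ n_i/√M_i.
Mole fraction of SO₂ in the effusate = (n_SO₂/√M_SO₂) / (n_SO₂/√M_SO₂ + n_C₂H₂/√M_C₂H₂)
= (2.30/√64.07) / (2.30/√64.07 + 2.04/√26.04) = 0.2873/(0.2873 + 0.3998) = 0.418.

0.418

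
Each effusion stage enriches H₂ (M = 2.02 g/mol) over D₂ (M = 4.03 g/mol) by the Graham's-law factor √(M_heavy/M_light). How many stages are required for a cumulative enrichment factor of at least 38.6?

With α = √(4.03/2.02) per stage, ln α = ½ ln(1.99505) = 0.3453.
Need α^N ≥ 38.6 ⇒ N ≥ ln(38.6) / ln α = 3.653 / 0.3453 = 10.58.
So at least 11 stages are needed.

11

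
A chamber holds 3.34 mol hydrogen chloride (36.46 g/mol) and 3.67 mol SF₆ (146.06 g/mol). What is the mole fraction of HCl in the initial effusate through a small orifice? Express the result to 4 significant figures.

0.6456

The effusion rate of species i is ∝ p_i/√M_i ∝ n_i/√M_i.
So x_HCl in the escaping gas = (n_HCl/√M_HCl) / Σ(n_i/√M_i)
= (3.34/√36.46) / (3.34/√36.46 + 3.67/√146.06) = 0.5531/(0.5531 + 0.3037) = 0.6456.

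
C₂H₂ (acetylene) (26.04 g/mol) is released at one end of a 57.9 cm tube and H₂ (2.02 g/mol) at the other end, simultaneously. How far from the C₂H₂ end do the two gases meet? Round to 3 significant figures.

Distances travelled in equal time are proportional to diffusion rates, so d_C₂H₂/d_H₂ = √(M_H₂/M_C₂H₂) = √(2.02/26.04) = 0.2785.
With d_C₂H₂ + d_H₂ = 57.9 cm, d_H₂ = 57.9/(1 + 0.2785) = 45.29 cm.
d_C₂H₂ = 57.9 − 45.29 = 12.6 cm.

12.6 cm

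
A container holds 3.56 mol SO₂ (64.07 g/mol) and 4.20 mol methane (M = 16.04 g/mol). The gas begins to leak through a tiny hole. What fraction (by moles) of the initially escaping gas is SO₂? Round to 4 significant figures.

The effusion rate of species i is ∝ p_i/√M_i ∝ n_i/√M_i.
Mole fraction of SO₂ in the effusate = (n_SO₂/√M_SO₂) / (n_SO₂/√M_SO₂ + n_CH₄/√M_CH₄)
= (3.56/√64.07) / (3.56/√64.07 + 4.20/√16.04) = 0.4448/(0.4448 + 1.049) = 0.2978.

0.2978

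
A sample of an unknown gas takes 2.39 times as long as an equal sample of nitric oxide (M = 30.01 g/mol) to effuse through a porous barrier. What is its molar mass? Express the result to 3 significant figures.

By Graham's law, t_X/t_NO = √(M_X/M_NO).
2.39 = √(M_X/30.01)
M_X = 30.01 × 2.39² = 30.01 × 5.712 = 171 g/mol

171 g/mol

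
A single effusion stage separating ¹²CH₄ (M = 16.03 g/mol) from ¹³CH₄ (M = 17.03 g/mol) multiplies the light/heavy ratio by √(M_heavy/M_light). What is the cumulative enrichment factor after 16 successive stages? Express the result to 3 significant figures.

Overall factor = α^16 with α = √(17.03/16.03), i.e. (17.03/16.03)^(16/2).
= 1.06238^8 = 1.62.

1.62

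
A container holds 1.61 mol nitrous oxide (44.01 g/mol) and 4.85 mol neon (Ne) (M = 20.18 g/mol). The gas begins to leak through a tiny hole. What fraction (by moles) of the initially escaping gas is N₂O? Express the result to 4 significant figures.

Each component's effusion rate ∝ (its partial pressure)·(1/√M) ∝ n_i/√M_i.
Mole fraction of N₂O in the effusate = (n_N₂O/√M_N₂O) / (n_N₂O/√M_N₂O + n_Ne/√M_Ne)
= (1.61/√44.01) / (1.61/√44.01 + 4.85/√20.18) = 0.2427/(0.2427 + 1.080) = 0.1835.

0.1835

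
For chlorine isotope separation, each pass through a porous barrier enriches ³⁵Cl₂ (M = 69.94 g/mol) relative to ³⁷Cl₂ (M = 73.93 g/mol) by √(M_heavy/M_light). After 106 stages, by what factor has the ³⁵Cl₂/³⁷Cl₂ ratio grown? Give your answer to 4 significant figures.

18.93

Overall factor = α^106 with α = √(73.93/69.94), i.e. (73.93/69.94)^(106/2).
= 1.05705^53 = 18.93.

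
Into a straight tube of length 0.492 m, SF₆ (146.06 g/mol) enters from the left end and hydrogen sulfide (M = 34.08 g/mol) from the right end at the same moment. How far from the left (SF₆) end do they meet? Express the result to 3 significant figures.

Distances travelled in equal time are proportional to diffusion rates, so d_SF₆/d_H₂S = √(M_H₂S/M_SF₆) = √(34.08/146.06) = 0.4830.
With d_SF₆ + d_H₂S = 0.492 m, d_H₂S = 0.492/(1 + 0.4830) = 0.3318 m.
d_SF₆ = 0.492 − 0.3318 = 0.160 m.

0.160 m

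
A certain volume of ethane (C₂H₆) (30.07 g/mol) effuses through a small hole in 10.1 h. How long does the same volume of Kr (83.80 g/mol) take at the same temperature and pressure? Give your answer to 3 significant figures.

16.9 h

Since effusion rate ∝ 1/√M, t_Kr/t_C₂H₆ = √(M_Kr/M_C₂H₆) = √(83.80/30.07) = √2.787 = 1.669.
So the time for Kr is 10.1 × 1.669 = 16.9 h.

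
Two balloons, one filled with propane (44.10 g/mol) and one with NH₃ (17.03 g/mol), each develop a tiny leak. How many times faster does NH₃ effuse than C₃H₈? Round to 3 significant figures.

By Graham's law, rate_NH₃/rate_C₃H₈ = √(M_C₃H₈/M_NH₃) = √(44.10/17.03) = √2.590 = 1.61.

1.61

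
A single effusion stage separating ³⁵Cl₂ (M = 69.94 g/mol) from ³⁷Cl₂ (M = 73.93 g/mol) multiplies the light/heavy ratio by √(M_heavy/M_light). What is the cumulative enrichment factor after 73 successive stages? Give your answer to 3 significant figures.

Overall factor = α^73 with α = √(73.93/69.94), i.e. (73.93/69.94)^(73/2).
= 1.05705^(73/2) = 7.58.

7.58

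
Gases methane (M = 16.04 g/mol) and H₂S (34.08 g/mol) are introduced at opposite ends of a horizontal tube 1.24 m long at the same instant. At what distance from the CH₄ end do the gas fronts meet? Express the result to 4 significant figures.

0.7354 m

Distances travelled in equal time are proportional to diffusion rates, so d_CH₄/d_H₂S = √(M_H₂S/M_CH₄) = √(34.08/16.04) = 1.458.
With d_CH₄ + d_H₂S = 1.24 m, d_H₂S = 1.24/(1 + 1.458) = 0.5046 m.
d_CH₄ = 1.24 − 0.5046 = 0.7354 m.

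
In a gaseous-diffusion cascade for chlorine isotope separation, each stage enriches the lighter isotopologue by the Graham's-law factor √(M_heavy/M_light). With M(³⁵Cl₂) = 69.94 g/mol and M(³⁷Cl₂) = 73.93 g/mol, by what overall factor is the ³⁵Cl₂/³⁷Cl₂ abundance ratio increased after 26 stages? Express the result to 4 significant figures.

2.057

Each stage multiplies the ratio by α = √(73.93/69.94), so after 26 stages the overall factor is α^26 = (73.93/69.94)^(26/2).
= 1.05705^13 = 2.057.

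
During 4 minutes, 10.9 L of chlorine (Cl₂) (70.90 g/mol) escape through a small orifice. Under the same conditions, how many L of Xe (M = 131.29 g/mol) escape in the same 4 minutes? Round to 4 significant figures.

8.010 L

From Graham's law, rate_Xe/rate_Cl₂ = √(M_Cl₂/M_Xe) = √(70.90/131.29) = √0.5400 = 0.7349.
So the volume for Xe is 10.9 × 0.7349 = 8.010 L.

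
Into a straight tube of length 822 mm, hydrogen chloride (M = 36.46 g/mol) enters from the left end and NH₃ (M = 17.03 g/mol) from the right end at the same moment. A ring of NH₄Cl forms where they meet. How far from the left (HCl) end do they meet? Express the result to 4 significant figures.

In equal time, each gas travels a distance ∝ its rate ∝ 1/√M, so d_HCl/d_NH₃ = √(M_NH₃/M_HCl) = √(17.03/36.46) = 0.6834.
With d_HCl + d_NH₃ = 822 mm, d_NH₃ = 822/(1 + 0.6834) = 488.3 mm.
d_HCl = 822 − 488.3 = 333.7 mm.

333.7 mm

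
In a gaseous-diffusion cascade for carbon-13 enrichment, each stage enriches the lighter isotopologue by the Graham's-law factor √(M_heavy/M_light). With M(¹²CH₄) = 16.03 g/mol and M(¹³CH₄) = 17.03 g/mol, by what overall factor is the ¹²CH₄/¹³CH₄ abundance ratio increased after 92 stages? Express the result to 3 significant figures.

16.2

Each stage multiplies the ratio by α = √(17.03/16.03), so after 92 stages the overall factor is α^92 = (17.03/16.03)^(92/2).
= 1.06238^46 = 16.2.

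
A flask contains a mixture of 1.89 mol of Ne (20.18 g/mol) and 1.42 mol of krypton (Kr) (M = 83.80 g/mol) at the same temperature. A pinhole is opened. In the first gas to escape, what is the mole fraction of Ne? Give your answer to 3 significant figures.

Rate_i ∝ x_i/√M_i (Graham's law weighted by mole fraction), so the effusate composition follows n_i/√M_i.
x_Ne(eff) = (n_Ne/√M_Ne) / (n_Ne/√M_Ne + n_Kr/√M_Kr)
= (1.89/√20.18) / (1.89/√20.18 + 1.42/√83.80) = 0.4207/(0.4207 + 0.1551) = 0.731.

0.731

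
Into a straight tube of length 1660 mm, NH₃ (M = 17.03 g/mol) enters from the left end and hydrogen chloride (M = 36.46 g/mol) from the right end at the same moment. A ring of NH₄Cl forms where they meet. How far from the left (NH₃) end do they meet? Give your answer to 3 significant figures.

The fronts meet when d_NH₃ + d_HCl = L with d_NH₃/d_HCl = √(M_HCl/M_NH₃) (Graham's law). Here √(M_HCl/M_NH₃) = √(36.46/17.03) = 1.463.
With d_NH₃ + d_HCl = 1660 mm, d_HCl = 1660/(1 + 1.463) = 673.9 mm.
d_NH₃ = 1660 − 673.9 = 986 mm.

986 mm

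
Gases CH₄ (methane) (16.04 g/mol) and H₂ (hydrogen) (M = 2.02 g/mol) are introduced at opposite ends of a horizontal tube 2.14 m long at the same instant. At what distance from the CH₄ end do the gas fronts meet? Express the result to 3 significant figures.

The fronts meet when d_CH₄ + d_H₂ = L with d_CH₄/d_H₂ = √(M_H₂/M_CH₄) (Graham's law). Here √(M_H₂/M_CH₄) = √(2.02/16.04) = 0.3549.
With d_CH₄ + d_H₂ = 2.14 m, d_H₂ = 2.14/(1 + 0.3549) = 1.579 m.
d_CH₄ = 2.14 − 1.579 = 0.561 m.

0.561 m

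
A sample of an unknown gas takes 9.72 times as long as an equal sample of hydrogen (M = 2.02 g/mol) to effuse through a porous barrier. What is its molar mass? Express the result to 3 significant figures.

191 g/mol

Using Graham's law: t_X/t_H₂ = √(M_X/M_H₂).
9.72 = √(M_X/2.02)
M_X = 2.02 × 9.72² = 2.02 × 94.48 = 191 g/mol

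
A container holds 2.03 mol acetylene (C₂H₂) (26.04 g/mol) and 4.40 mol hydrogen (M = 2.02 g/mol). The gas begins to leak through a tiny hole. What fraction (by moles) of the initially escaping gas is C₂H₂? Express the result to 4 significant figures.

0.1139

Each component's effusion rate ∝ (its partial pressure)·(1/√M) ∝ n_i/√M_i.
So x_C₂H₂ in the escaping gas = (n_C₂H₂/√M_C₂H₂) / Σ(n_i/√M_i)
= (2.03/√26.04) / (2.03/√26.04 + 4.40/√2.02) = 0.3978/(0.3978 + 3.096) = 0.1139.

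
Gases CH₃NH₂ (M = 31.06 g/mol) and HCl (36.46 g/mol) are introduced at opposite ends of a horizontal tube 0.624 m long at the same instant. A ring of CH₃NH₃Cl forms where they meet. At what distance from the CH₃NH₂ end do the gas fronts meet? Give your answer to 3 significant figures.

Distances travelled in equal time are proportional to diffusion rates, so d_CH₃NH₂/d_HCl = √(M_HCl/M_CH₃NH₂) = √(36.46/31.06) = 1.083.
With d_CH₃NH₂ + d_HCl = 0.624 m, d_HCl = 0.624/(1 + 1.083) = 0.2995 m.
d_CH₃NH₂ = 0.624 − 0.2995 = 0.324 m.

0.324 m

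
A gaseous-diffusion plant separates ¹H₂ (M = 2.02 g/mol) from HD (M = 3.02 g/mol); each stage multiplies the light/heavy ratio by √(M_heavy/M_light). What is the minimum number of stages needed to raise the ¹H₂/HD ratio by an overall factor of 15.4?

With α = √(3.02/2.02) per stage, ln α = ½ ln(1.49505) = 0.2011.
Need α^N ≥ 15.4 ⇒ N ≥ ln(15.4) / ln α = 2.734 / 0.2011 = 13.60.
Rounding up, N = 14 stages.

14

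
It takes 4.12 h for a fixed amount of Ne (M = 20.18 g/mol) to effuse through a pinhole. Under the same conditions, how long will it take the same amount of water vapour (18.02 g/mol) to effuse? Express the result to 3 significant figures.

3.89 h

By Graham's law, t_H₂O/t_Ne = √(M_H₂O/M_Ne) = √(18.02/20.18) = √0.8930 = 0.9450.
So the time for H₂O is 4.12 × 0.9450 = 3.89 h.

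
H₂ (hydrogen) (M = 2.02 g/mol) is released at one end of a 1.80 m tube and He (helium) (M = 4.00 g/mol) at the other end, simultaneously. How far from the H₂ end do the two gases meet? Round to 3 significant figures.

1.05 m

Distances travelled in equal time are proportional to diffusion rates, so d_H₂/d_He = √(M_He/M_H₂) = √(4.00/2.02) = 1.407.
With d_H₂ + d_He = 1.80 m, d_He = 1.80/(1 + 1.407) = 0.7478 m.
d_H₂ = 1.80 − 0.7478 = 1.05 m.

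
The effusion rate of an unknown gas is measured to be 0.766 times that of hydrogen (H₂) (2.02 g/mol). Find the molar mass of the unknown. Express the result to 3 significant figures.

3.44 g/mol

Graham's law gives rate_X/rate_H₂ = √(M_H₂/M_X).
0.766 = √(2.02/M_X)
M_X = 2.02 / 0.766² = 2.02 / 0.5868 = 3.44 g/mol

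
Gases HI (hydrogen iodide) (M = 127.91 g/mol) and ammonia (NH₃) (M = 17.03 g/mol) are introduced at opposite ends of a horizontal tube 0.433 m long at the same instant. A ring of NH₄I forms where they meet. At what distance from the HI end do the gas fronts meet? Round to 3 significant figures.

0.116 m

The fronts meet when d_HI + d_NH₃ = L with d_HI/d_NH₃ = √(M_NH₃/M_HI) (Graham's law). Here √(M_NH₃/M_HI) = √(17.03/127.91) = 0.3649.
With d_HI + d_NH₃ = 0.433 m, d_NH₃ = 0.433/(1 + 0.3649) = 0.3172 m.
d_HI = 0.433 − 0.3172 = 0.116 m.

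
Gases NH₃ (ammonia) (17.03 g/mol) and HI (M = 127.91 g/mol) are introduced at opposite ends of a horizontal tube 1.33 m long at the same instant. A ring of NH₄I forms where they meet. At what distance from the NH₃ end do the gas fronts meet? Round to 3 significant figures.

In equal time, each gas travels a distance ∝ its rate ∝ 1/√M, so d_NH₃/d_HI = √(M_HI/M_NH₃) = √(127.91/17.03) = 2.741.
With d_NH₃ + d_HI = 1.33 m, d_HI = 1.33/(1 + 2.741) = 0.3556 m.
d_NH₃ = 1.33 − 0.3556 = 0.974 m.

0.974 m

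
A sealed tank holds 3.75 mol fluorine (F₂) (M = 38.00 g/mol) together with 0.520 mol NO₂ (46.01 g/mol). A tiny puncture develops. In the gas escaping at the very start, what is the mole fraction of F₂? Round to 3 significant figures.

Rate_i ∝ x_i/√M_i (Graham's law weighted by mole fraction), so the effusate composition follows n_i/√M_i.
So x_F₂ in the escaping gas = (n_F₂/√M_F₂) / Σ(n_i/√M_i)
= (3.75/√38.00) / (3.75/√38.00 + 0.520/√46.01) = 0.6083/(0.6083 + 0.07666) = 0.888.

0.888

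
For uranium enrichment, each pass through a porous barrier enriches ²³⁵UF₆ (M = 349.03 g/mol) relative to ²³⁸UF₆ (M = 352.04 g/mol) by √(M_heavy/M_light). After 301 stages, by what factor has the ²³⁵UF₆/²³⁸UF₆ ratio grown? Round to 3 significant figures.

3.64

Overall factor = α^301 with α = √(352.04/349.03), i.e. (352.04/349.03)^(301/2).
= 1.00862^(301/2) = 3.64.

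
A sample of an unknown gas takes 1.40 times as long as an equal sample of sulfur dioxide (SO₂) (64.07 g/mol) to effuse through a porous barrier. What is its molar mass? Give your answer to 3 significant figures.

By Graham's law, t_X/t_SO₂ = √(M_X/M_SO₂).
1.40 = √(M_X/64.07)
M_X = 64.07 × 1.40² = 64.07 × 1.960 = 126 g/mol

126 g/mol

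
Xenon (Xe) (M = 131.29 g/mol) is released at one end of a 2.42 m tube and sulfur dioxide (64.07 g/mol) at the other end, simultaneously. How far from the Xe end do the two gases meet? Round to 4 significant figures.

0.9953 m

Distances travelled in equal time are proportional to diffusion rates, so d_Xe/d_SO₂ = √(M_SO₂/M_Xe) = √(64.07/131.29) = 0.6986.
With d_Xe + d_SO₂ = 2.42 m, d_SO₂ = 2.42/(1 + 0.6986) = 1.425 m.
d_Xe = 2.42 − 1.425 = 0.9953 m.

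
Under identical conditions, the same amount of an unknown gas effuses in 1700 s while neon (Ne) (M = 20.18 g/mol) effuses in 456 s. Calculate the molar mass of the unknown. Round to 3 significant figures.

280 g/mol

Using Graham's law: t_X/t_Ne = √(M_X/M_Ne).
1700/456 = 3.728 = √(M_X/20.18)
M_X = 20.18 × 3.728² = 20.18 × 13.90 = 280 g/mol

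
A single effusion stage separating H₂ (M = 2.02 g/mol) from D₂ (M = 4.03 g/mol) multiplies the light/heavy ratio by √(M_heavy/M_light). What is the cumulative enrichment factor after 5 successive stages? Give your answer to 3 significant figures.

The single-stage factor is √(M_heavy/M_light), so 5 stages give [√(4.03/2.02)]^5 = (4.03/2.02)^(5/2).
= 1.99505^(5/2) = 5.62.

5.62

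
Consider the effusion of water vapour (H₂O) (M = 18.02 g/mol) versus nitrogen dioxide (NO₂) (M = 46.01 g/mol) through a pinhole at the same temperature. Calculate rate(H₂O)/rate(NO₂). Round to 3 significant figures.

By Graham's law, rate_H₂O/rate_NO₂ = √(M_NO₂/M_H₂O) = √(46.01/18.02) = √2.553 = 1.60.

1.60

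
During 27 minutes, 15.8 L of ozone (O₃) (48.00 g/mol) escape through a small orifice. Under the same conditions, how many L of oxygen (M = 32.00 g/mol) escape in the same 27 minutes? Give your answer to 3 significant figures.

19.4 L

Graham's law gives rate_O₂/rate_O₃ = √(M_O₃/M_O₂) = √(48.00/32.00) = √1.500 = 1.225.
So the volume for O₂ is 15.8 × 1.225 = 19.4 L.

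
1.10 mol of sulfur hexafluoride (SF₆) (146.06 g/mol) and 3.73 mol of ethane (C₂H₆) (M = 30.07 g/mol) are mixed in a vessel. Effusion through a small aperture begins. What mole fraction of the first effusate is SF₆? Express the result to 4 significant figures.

0.1180

The effusion rate of species i is ∝ p_i/√M_i ∝ n_i/√M_i.
So x_SF₆ in the escaping gas = (n_SF₆/√M_SF₆) / Σ(n_i/√M_i)
= (1.10/√146.06) / (1.10/√146.06 + 3.73/√30.07) = 0.09102/(0.09102 + 0.6802) = 0.1180.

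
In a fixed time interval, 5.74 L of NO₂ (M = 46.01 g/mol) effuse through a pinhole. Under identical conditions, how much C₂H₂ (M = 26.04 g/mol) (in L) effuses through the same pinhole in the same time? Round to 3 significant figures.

From Graham's law, rate_C₂H₂/rate_NO₂ = √(M_NO₂/M_C₂H₂) = √(46.01/26.04) = √1.767 = 1.329.
So the volume for C₂H₂ is 5.74 × 1.329 = 7.63 L.

7.63 L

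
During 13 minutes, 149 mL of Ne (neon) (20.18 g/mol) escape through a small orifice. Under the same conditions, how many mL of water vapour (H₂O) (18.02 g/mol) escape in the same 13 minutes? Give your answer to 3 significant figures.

From Graham's law, rate_H₂O/rate_Ne = √(M_Ne/M_H₂O) = √(20.18/18.02) = √1.120 = 1.058.
So the volume for H₂O is 149 × 1.058 = 158 mL.

158 mL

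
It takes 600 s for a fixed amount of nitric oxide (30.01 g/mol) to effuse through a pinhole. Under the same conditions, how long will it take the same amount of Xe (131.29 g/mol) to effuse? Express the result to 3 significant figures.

1250 s

By Graham's law, t_Xe/t_NO = √(M_Xe/M_NO) = √(131.29/30.01) = √4.375 = 2.092.
So the time for Xe is 600 × 2.092 = 1250 s.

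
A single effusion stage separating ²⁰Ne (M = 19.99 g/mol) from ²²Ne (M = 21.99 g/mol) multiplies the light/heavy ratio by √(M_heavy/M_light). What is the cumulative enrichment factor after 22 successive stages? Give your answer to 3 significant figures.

After 22 stages the ratio has grown by (√(21.99/19.99))^22 = (21.99/19.99)^(22/2).
= 1.10005^11 = 2.85.

2.85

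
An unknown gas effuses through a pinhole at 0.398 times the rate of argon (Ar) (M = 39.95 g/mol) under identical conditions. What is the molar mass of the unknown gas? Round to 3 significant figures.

252 g/mol

Since effusion rate ∝ 1/√M, rate_X/rate_Ar = √(M_Ar/M_X).
0.398 = √(39.95/M_X)
M_X = 39.95 / 0.398² = 39.95 / 0.1584 = 252 g/mol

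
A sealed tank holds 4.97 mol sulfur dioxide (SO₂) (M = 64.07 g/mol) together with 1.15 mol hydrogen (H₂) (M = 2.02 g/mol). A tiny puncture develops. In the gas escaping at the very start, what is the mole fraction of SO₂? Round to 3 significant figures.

Rate_i ∝ x_i/√M_i (Graham's law weighted by mole fraction), so the effusate composition follows n_i/√M_i.
Mole fraction of SO₂ in the effusate = (n_SO₂/√M_SO₂) / (n_SO₂/√M_SO₂ + n_H₂/√M_H₂)
= (4.97/√64.07) / (4.97/√64.07 + 1.15/√2.02) = 0.6209/(0.6209 + 0.8091) = 0.434.

0.434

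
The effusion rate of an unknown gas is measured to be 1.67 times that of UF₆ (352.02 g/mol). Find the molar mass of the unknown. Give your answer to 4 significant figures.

By Graham's law, rate_X/rate_UF₆ = √(M_UF₆/M_X).
1.67 = √(352.02/M_X)
M_X = 352.02 / 1.67² = 352.02 / 2.789 = 126.2 g/mol

126.2 g/mol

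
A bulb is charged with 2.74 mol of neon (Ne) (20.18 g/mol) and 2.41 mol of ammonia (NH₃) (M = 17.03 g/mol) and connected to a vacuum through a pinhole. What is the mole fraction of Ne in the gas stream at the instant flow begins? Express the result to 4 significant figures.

0.5109

Each component's effusion rate ∝ (its partial pressure)·(1/√M) ∝ n_i/√M_i.
So x_Ne in the escaping gas = (n_Ne/√M_Ne) / Σ(n_i/√M_i)
= (2.74/√20.18) / (2.74/√20.18 + 2.41/√17.03) = 0.6099/(0.6099 + 0.5840) = 0.5109.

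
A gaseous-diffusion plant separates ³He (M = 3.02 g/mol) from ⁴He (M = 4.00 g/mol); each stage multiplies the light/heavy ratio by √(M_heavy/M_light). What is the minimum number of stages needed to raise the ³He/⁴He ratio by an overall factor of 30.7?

With α = √(4.00/3.02) per stage, ln α = ½ ln(1.32450) = 0.1405.
Need α^N ≥ 30.7 ⇒ N ≥ ln(30.7) / ln α = 3.424 / 0.1405 = 24.37.
Minimum whole number of stages: N = 25.

25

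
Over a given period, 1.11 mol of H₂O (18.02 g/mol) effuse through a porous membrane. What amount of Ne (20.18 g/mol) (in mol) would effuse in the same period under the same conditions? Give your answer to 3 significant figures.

1.05 mol

Since effusion rate ∝ 1/√M, rate_Ne/rate_H₂O = √(M_H₂O/M_Ne) = √(18.02/20.18) = √0.8930 = 0.9450.
So the amount for Ne is 1.11 × 0.9450 = 1.05 mol.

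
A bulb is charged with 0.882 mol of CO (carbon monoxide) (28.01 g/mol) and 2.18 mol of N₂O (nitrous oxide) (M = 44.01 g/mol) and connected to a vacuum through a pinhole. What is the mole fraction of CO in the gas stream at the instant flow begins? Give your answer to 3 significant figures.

0.336

Rate_i ∝ x_i/√M_i (Graham's law weighted by mole fraction), so the effusate composition follows n_i/√M_i.
x_CO(eff) = (n_CO/√M_CO) / (n_CO/√M_CO + n_N₂O/√M_N₂O)
= (0.882/√28.01) / (0.882/√28.01 + 2.18/√44.01) = 0.1667/(0.1667 + 0.3286) = 0.336.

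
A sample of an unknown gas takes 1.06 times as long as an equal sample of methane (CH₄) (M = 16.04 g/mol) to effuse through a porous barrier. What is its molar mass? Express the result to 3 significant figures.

18.0 g/mol

Since effusion rate ∝ 1/√M, t_X/t_CH₄ = √(M_X/M_CH₄).
1.06 = √(M_X/16.04)
M_X = 16.04 × 1.06² = 16.04 × 1.124 = 18.0 g/mol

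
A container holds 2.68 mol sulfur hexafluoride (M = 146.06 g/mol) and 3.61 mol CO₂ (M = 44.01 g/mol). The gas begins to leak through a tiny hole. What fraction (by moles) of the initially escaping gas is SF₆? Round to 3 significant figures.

The effusion rate of species i is ∝ p_i/√M_i ∝ n_i/√M_i.
So x_SF₆ in the escaping gas = (n_SF₆/√M_SF₆) / Σ(n_i/√M_i)
= (2.68/√146.06) / (2.68/√146.06 + 3.61/√44.01) = 0.2218/(0.2218 + 0.5442) = 0.290.

0.290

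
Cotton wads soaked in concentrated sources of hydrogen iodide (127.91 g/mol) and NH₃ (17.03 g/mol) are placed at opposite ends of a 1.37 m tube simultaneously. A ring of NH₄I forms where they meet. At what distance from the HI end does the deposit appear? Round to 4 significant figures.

0.3663 m

The fronts meet when d_HI + d_NH₃ = L with d_HI/d_NH₃ = √(M_NH₃/M_HI) (Graham's law). Here √(M_NH₃/M_HI) = √(17.03/127.91) = 0.3649.
With d_HI + d_NH₃ = 1.37 m, d_NH₃ = 1.37/(1 + 0.3649) = 1.004 m.
d_HI = 1.37 − 1.004 = 0.3663 m.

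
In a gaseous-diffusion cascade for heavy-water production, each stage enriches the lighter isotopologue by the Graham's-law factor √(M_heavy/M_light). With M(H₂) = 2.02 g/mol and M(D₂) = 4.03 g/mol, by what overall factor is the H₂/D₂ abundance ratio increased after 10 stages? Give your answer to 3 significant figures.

After 10 stages the ratio has grown by (√(4.03/2.02))^10 = (4.03/2.02)^(10/2).
= 1.99505^5 = 31.6.

31.6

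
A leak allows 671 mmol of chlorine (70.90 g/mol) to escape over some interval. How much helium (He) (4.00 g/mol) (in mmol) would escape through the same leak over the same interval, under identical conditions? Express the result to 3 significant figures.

2820 mmol

From Graham's law, rate_He/rate_Cl₂ = √(M_Cl₂/M_He) = √(70.90/4.00) = √17.73 = 4.210.
So the amount for He is 671 × 4.210 = 2820 mmol.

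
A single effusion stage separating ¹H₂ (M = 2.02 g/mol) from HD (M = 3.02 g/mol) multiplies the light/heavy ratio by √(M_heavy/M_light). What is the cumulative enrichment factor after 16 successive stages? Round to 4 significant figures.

Each stage multiplies the ratio by α = √(3.02/2.02), so after 16 stages the overall factor is α^16 = (3.02/2.02)^(16/2).
= 1.49505^8 = 24.96.

24.96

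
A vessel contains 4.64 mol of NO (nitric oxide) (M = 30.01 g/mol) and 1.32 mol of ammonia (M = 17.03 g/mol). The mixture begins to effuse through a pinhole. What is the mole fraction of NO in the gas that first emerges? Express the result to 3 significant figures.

Rate_i ∝ x_i/√M_i (Graham's law weighted by mole fraction), so the effusate composition follows n_i/√M_i.
So x_NO in the escaping gas = (n_NO/√M_NO) / Σ(n_i/√M_i)
= (4.64/√30.01) / (4.64/√30.01 + 1.32/√17.03) = 0.8470/(0.8470 + 0.3199) = 0.726.

0.726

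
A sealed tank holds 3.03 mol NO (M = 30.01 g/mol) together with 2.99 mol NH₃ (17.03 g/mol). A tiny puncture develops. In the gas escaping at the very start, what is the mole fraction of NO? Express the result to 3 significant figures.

0.433

Each component's effusion rate ∝ (its partial pressure)·(1/√M) ∝ n_i/√M_i.
x_NO(eff) = (n_NO/√M_NO) / (n_NO/√M_NO + n_NH₃/√M_NH₃)
= (3.03/√30.01) / (3.03/√30.01 + 2.99/√17.03) = 0.5531/(0.5531 + 0.7245) = 0.433.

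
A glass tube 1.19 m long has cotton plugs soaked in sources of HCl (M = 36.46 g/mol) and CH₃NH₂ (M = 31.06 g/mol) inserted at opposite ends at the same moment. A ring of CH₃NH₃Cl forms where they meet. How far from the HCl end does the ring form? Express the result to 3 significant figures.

Graham's law gives d_HCl/d_CH₃NH₂ = rate_HCl/rate_CH₃NH₂ = √(M_CH₃NH₂/M_HCl) = √(31.06/36.46) = 0.9230.
With d_HCl + d_CH₃NH₂ = 1.19 m, d_CH₃NH₂ = 1.19/(1 + 0.9230) = 0.6188 m.
d_HCl = 1.19 − 0.6188 = 0.571 m.

0.571 m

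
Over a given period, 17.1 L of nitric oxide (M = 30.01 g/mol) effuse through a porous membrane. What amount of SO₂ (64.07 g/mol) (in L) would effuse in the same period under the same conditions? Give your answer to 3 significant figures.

11.7 L

Since effusion rate ∝ 1/√M, rate_SO₂/rate_NO = √(M_NO/M_SO₂) = √(30.01/64.07) = √0.4684 = 0.6844.
So the volume for SO₂ is 17.1 × 0.6844 = 11.7 L.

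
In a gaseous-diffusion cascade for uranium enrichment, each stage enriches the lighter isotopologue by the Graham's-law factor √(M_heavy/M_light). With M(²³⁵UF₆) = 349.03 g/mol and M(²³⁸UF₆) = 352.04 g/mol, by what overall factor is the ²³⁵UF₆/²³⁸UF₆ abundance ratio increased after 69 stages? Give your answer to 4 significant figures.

1.345

Each stage multiplies the ratio by α = √(352.04/349.03), so after 69 stages the overall factor is α^69 = (352.04/349.03)^(69/2).
= 1.00862^(69/2) = 1.345.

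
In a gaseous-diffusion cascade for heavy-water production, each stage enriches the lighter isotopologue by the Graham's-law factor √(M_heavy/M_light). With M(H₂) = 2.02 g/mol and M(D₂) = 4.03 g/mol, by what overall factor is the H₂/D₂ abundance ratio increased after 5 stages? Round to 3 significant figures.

The single-stage factor is √(M_heavy/M_light), so 5 stages give [√(4.03/2.02)]^5 = (4.03/2.02)^(5/2).
= 1.99505^(5/2) = 5.62.

5.62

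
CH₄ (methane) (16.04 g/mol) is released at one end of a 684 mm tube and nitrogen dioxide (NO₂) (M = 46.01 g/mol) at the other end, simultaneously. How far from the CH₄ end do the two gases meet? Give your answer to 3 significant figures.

430 mm

Graham's law gives d_CH₄/d_NO₂ = rate_CH₄/rate_NO₂ = √(M_NO₂/M_CH₄) = √(46.01/16.04) = 1.694.
With d_CH₄ + d_NO₂ = 684 mm, d_NO₂ = 684/(1 + 1.694) = 253.9 mm.
d_CH₄ = 684 − 253.9 = 430 mm.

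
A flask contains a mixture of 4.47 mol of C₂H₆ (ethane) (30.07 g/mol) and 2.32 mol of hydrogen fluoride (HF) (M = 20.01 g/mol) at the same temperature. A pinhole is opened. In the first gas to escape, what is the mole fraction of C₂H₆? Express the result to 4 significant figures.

0.6112

Each component's effusion rate ∝ (its partial pressure)·(1/√M) ∝ n_i/√M_i.
Mole fraction of C₂H₆ in the effusate = (n_C₂H₆/√M_C₂H₆) / (n_C₂H₆/√M_C₂H₆ + n_HF/√M_HF)
= (4.47/√30.07) / (4.47/√30.07 + 2.32/√20.01) = 0.8152/(0.8152 + 0.5186) = 0.6112.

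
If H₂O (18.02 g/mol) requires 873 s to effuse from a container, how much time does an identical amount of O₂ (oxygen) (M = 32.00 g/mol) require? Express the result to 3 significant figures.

Using Graham's law: t_O₂/t_H₂O = √(M_O₂/M_H₂O) = √(32.00/18.02) = √1.776 = 1.333.
So the time for O₂ is 873 × 1.333 = 1160 s.

1160 s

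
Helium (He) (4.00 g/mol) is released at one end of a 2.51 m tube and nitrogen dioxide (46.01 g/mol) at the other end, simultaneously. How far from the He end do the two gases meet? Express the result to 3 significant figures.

1.94 m

In equal time, each gas travels a distance ∝ its rate ∝ 1/√M, so d_He/d_NO₂ = √(M_NO₂/M_He) = √(46.01/4.00) = 3.392.
With d_He + d_NO₂ = 2.51 m, d_NO₂ = 2.51/(1 + 3.392) = 0.5716 m.
d_He = 2.51 − 0.5716 = 1.94 m.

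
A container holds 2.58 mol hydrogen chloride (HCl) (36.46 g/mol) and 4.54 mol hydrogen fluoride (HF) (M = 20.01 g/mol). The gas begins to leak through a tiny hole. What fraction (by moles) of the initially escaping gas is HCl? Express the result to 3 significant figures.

Effusion rate of each component ∝ n_i/√M_i (partial pressure × 1/√M).
x_HCl(eff) = (n_HCl/√M_HCl) / (n_HCl/√M_HCl + n_HF/√M_HF)
= (2.58/√36.46) / (2.58/√36.46 + 4.54/√20.01) = 0.4273/(0.4273 + 1.015) = 0.296.

0.296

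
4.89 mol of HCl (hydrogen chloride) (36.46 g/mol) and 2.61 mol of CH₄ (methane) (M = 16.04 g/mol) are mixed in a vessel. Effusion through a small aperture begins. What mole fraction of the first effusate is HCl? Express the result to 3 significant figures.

0.554

Each component's effusion rate ∝ (its partial pressure)·(1/√M) ∝ n_i/√M_i.
Mole fraction of HCl in the effusate = (n_HCl/√M_HCl) / (n_HCl/√M_HCl + n_CH₄/√M_CH₄)
= (4.89/√36.46) / (4.89/√36.46 + 2.61/√16.04) = 0.8098/(0.8098 + 0.6517) = 0.554.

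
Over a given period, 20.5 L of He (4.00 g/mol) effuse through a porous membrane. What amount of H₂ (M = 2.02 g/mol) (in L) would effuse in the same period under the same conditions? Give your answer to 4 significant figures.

From Graham's law, rate_H₂/rate_He = √(M_He/M_H₂) = √(4.00/2.02) = √1.980 = 1.407.
So the volume for H₂ is 20.5 × 1.407 = 28.85 L.

28.85 L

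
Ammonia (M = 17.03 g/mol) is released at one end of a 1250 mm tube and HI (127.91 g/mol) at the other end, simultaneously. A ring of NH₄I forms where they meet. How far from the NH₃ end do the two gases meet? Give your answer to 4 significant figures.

The fronts meet when d_NH₃ + d_HI = L with d_NH₃/d_HI = √(M_HI/M_NH₃) (Graham's law). Here √(M_HI/M_NH₃) = √(127.91/17.03) = 2.741.
With d_NH₃ + d_HI = 1250 mm, d_HI = 1250/(1 + 2.741) = 334.2 mm.
d_NH₃ = 1250 − 334.2 = 915.8 mm.

915.8 mm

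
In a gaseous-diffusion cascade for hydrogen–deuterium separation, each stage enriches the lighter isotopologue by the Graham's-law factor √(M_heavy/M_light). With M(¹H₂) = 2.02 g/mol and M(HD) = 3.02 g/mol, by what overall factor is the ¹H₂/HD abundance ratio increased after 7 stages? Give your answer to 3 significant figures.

After 7 stages the ratio has grown by (√(3.02/2.02))^7 = (3.02/2.02)^(7/2).
= 1.49505^(7/2) = 4.09.

4.09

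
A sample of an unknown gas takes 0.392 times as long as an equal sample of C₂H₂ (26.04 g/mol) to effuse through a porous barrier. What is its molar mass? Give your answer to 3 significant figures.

4.00 g/mol

Since effusion rate ∝ 1/√M, t_X/t_C₂H₂ = √(M_X/M_C₂H₂).
0.392 = √(M_X/26.04)
M_X = 26.04 × 0.392² = 26.04 × 0.1537 = 4.00 g/mol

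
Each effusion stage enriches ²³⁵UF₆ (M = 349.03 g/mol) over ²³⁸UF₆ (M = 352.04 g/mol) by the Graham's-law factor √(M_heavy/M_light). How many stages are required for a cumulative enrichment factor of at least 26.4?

Single-stage factor α = √(352.04/349.03), so ln α = ½ ln(1.00862) = 0.004293.
Need α^N ≥ 26.4 ⇒ N ≥ ln(26.4) / ln α = 3.273 / 0.004293 = 762.41.
Minimum whole number of stages: N = 763.

763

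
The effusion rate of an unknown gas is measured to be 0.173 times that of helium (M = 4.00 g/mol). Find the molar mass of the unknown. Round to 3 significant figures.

By Graham's law, rate_X/rate_He = √(M_He/M_X).
0.173 = √(4.00/M_X)
M_X = 4.00 / 0.173² = 4.00 / 0.02993 = 134 g/mol

134 g/mol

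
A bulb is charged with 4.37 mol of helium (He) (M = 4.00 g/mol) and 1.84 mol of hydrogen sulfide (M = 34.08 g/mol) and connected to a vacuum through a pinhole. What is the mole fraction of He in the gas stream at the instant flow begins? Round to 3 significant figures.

Each component's effusion rate ∝ (its partial pressure)·(1/√M) ∝ n_i/√M_i.
Mole fraction of He in the effusate = (n_He/√M_He) / (n_He/√M_He + n_H₂S/√M_H₂S)
= (4.37/√4.00) / (4.37/√4.00 + 1.84/√34.08) = 2.185/(2.185 + 0.3152) = 0.874.

0.874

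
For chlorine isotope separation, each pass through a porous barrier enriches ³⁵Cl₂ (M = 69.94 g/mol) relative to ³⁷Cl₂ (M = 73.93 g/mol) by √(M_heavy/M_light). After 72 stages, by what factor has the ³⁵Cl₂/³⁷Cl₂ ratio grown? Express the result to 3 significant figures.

Overall factor = α^72 with α = √(73.93/69.94), i.e. (73.93/69.94)^(72/2).
= 1.05705^36 = 7.37.

7.37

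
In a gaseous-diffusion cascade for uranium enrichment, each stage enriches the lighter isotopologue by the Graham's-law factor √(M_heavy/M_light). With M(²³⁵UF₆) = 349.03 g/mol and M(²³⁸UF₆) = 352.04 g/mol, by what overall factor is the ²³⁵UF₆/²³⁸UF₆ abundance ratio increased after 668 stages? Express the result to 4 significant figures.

17.60

Each stage multiplies the ratio by α = √(352.04/349.03), so after 668 stages the overall factor is α^668 = (352.04/349.03)^(668/2).
= 1.00862^334 = 17.60.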